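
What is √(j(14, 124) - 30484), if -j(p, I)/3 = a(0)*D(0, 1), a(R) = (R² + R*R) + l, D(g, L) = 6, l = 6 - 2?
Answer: 2*I*√7639 ≈ 174.8*I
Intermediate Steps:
l = 4
a(R) = 4 + 2*R² (a(R) = (R² + R*R) + 4 = (R² + R²) + 4 = 2*R² + 4 = 4 + 2*R²)
j(p, I) = -72 (j(p, I) = -3*(4 + 2*0²)*6 = -3*(4 + 2*0)*6 = -3*(4 + 0)*6 = -12*6 = -3*24 = -72)
√(j(14, 124) - 30484) = √(-72 - 30484) = √(-30556) = 2*I*√7639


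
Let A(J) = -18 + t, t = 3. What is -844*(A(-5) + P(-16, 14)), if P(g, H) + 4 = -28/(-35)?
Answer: 76804/5 ≈ 15361.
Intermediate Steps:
P(g, H) = -16/5 (P(g, H) = -4 - 28/(-35) = -4 - 28*(-1/35) = -4 + ⅘ = -16/5)
A(J) = -15 (A(J) = -18 + 3 = -15)
-844*(A(-5) + P(-16, 14)) = -844*(-15 - 16/5) = -844*(-91/5) = 76804/5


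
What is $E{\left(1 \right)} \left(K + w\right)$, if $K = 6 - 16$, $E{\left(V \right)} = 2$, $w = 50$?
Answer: $80$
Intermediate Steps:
$K = -10$ ($K = 6 - 16 = -10$)
$E{\left(1 \right)} \left(K + w\right) = 2 \left(-10 + 50\right) = 2 \cdot 40 = 80$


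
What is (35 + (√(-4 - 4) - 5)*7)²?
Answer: -392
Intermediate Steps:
(35 + (√(-4 - 4) - 5)*7)² = (35 + (√(-8) - 5)*7)² = (35 + (2*I*√2 - 5)*7)² = (35 + (-5 + 2*I*√2)*7)² = (35 + (-35 + 14*I*√2))² = (14*I*√2)² = -392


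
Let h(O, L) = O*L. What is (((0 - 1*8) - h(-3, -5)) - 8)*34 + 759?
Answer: -295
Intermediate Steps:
h(O, L) = L*O
(((0 - 1*8) - h(-3, -5)) - 8)*34 + 759 = (((0 - 1*8) - (-5)*(-3)) - 8)*34 + 759 = (((0 - 8) - 1*15) - 8)*34 + 759 = ((-8 - 15) - 8)*34 + 759 = (-23 - 8)*34 + 759 = -31*34 + 759 = -1054 + 759 = -295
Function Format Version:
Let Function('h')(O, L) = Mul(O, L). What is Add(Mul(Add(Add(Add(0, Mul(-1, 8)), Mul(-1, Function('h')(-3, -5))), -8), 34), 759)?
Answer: -295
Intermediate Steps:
Function('h')(O, L) = Mul(L, O)
Add(Mul(Add(Add(Add(0, Mul(-1, 8)), Mul(-1, Function('h')(-3, -5))), -8), 34), 759) = Add(Mul(Add(Add(Add(0, Mul(-1, 8)), Mul(-1, Mul(-5, -3))), -8), 34), 759) = Add(Mul(Add(Add(Add(0, -8), Mul(-1, 15)), -8), 34), 759) = Add(Mul(Add(Add(-8, -15), -8), 34), 759) = Add(Mul(Add(-23, -8), 34), 759) = Add(Mul(-31, 34), 759) = Add(-1054, 759) = -295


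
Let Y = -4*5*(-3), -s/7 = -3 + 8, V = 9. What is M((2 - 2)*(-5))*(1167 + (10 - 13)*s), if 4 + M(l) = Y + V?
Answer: 82680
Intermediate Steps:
s = -35 (s = -7*(-3 + 8) = -7*5 = -35)
Y = 60 (Y = -20*(-3) = 60)
M(l) = 65 (M(l) = -4 + (60 + 9) = -4 + 69 = 65)
M((2 - 2)*(-5))*(1167 + (10 - 13)*s) = 65*(1167 + (10 - 13)*(-35)) = 65*(1167 - 3*(-35)) = 65*(1167 + 105) = 65*1272 = 82680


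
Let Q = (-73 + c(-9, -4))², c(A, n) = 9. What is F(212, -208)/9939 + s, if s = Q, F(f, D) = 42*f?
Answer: 13573016/3313 ≈ 4096.9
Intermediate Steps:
Q = 4096 (Q = (-73 + 9)² = (-64)² = 4096)
s = 4096
F(212, -208)/9939 + s = (42*212)/9939 + 4096 = 8904*(1/9939) + 4096 = 2968/3313 + 4096 = 13573016/3313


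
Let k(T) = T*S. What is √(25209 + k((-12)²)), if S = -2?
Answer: 3*√2769 ≈ 157.86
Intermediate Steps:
k(T) = -2*T (k(T) = T*(-2) = -2*T)
√(25209 + k((-12)²)) = √(25209 - 2*(-12)²) = √(25209 - 2*144) = √(25209 - 288) = √24921 = 3*√2769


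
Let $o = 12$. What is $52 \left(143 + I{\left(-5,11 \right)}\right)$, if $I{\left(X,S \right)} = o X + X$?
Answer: $4056$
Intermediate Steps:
$I{\left(X,S \right)} = 13 X$ ($I{\left(X,S \right)} = 12 X + X = 13 X$)
$52 \left(143 + I{\left(-5,11 \right)}\right) = 52 \left(143 + 13 \left(-5\right)\right) = 52 \left(143 - 65\right) = 52 \cdot 78 = 4056$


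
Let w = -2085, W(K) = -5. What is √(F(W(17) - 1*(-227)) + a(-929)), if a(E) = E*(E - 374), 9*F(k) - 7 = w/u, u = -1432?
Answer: √5585075146270/2148 ≈ 1100.2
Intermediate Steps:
F(k) = 12109/12888 (F(k) = 7/9 + (-2085/(-1432))/9 = 7/9 + (-2085*(-1/1432))/9 = 7/9 + (⅑)*(2085/1432) = 7/9 + 695/4296 = 12109/12888)
a(E) = E*(-374 + E)
√(F(W(17) - 1*(-227)) + a(-929)) = √(12109/12888 - 929*(-374 - 929)) = √(12109/12888 - 929*(-1303)) = √(12109/12888 + 1210487) = √(15600768565/12888) = √5585075146270/2148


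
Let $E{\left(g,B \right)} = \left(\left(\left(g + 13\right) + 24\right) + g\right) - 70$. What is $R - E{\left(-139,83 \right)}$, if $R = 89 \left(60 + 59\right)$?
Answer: $10902$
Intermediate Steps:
$E{\left(g,B \right)} = -33 + 2 g$ ($E{\left(g,B \right)} = \left(\left(\left(13 + g\right) + 24\right) + g\right) - 70 = \left(\left(37 + g\right) + g\right) - 70 = \left(37 + 2 g\right) - 70 = -33 + 2 g$)
$R = 10591$ ($R = 89 \cdot 119 = 10591$)
$R - E{\left(-139,83 \right)} = 10591 - \left(-33 + 2 \left(-139\right)\right) = 10591 - \left(-33 - 278\right) = 10591 - -311 = 10591 + 311 = 10902$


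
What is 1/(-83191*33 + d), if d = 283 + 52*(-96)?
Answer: -1/2750012 ≈ -3.6363e-7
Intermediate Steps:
d = -4709 (d = 283 - 4992 = -4709)
1/(-83191*33 + d) = 1/(-83191*33 - 4709) = 1/(-2745303 - 4709) = 1/(-2750012) = -1/2750012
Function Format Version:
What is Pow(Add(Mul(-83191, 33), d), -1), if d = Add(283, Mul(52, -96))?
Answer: Rational(-1, 2750012) ≈ -3.6363e-7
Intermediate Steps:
d = -4709 (d = Add(283, -4992) = -4709)
Pow(Add(Mul(-83191, 33), d), -1) = Pow(Add(Mul(-83191, 33), -4709), -1) = Pow(Add(-2745303, -4709), -1) = Pow(-2750012, -1) = Rational(-1, 2750012)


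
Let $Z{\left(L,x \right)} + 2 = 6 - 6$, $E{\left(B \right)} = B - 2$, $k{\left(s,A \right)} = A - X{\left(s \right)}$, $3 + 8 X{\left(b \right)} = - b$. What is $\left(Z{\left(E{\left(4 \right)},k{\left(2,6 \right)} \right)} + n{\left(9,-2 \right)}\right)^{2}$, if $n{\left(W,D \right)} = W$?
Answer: $49$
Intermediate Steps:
$X{\left(b \right)} = - \frac{3}{8} - \frac{b}{8}$ ($X{\left(b \right)} = - \frac{3}{8} + \frac{\left(-1\right) b}{8} = - \frac{3}{8} - \frac{b}{8}$)
$k{\left(s,A \right)} = \frac{3}{8} + A + \frac{s}{8}$ ($k{\left(s,A \right)} = A - \left(- \frac{3}{8} - \frac{s}{8}\right) = A + \left(\frac{3}{8} + \frac{s}{8}\right) = \frac{3}{8} + A + \frac{s}{8}$)
$E{\left(B \right)} = -2 + B$
$Z{\left(L,x \right)} = -2$ ($Z{\left(L,x \right)} = -2 + \left(6 - 6\right) = -2 + 0 = -2$)
$\left(Z{\left(E{\left(4 \right)},k{\left(2,6 \right)} \right)} + n{\left(9,-2 \right)}\right)^{2} = \left(-2 + 9\right)^{2} = 7^{2} = 49$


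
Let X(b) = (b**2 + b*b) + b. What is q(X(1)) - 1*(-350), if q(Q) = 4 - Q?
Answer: 351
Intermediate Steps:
X(b) = b + 2*b**2 (X(b) = (b**2 + b**2) + b = 2*b**2 + b = b + 2*b**2)
q(X(1)) - 1*(-350) = (4 - (1 + 2*1)) - 1*(-350) = (4 - (1 + 2)) + 350 = (4 - 3) + 350 = 1 + 350 = 351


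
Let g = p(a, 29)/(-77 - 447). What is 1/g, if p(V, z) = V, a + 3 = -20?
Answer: 524/23 ≈ 22.783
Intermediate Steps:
a = -23 (a = -3 - 20 = -23)
g = 23/524 (g = -23/(-77 - 447) = -23/(-524) = -23*(-1/524) = 23/524 ≈ 0.043893)
1/g = 1/(23/524) = 524/23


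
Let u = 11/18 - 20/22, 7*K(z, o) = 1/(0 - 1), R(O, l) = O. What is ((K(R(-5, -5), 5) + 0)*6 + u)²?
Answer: 2563201/1920996 ≈ 1.3343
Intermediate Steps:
K(z, o) = -⅐ (K(z, o) = 1/(7*(0 - 1)) = (⅐)/(-1) = (⅐)*(-1) = -⅐)
u = -59/198 (u = 11*(1/18) - 20*1/22 = 11/18 - 10/11 = -59/198 ≈ -0.29798)
((K(R(-5, -5), 5) + 0)*6 + u)² = ((-⅐ + 0)*6 - 59/198)² = (-⅐*6 - 59/198)² = (-6/7 - 59/198)² = (-1601/1386)² = 2563201/1920996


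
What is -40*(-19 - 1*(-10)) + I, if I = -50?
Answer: 310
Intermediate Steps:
-40*(-19 - 1*(-10)) + I = -40*(-19 - 1*(-10)) - 50 = -40*(-19 + 10) - 50 = -40*(-9) - 50 = 360 - 50 = 310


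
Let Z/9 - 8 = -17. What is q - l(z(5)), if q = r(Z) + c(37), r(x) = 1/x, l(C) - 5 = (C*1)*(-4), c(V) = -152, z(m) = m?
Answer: -11098/81 ≈ -137.01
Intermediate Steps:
Z = -81 (Z = 72 + 9*(-17) = 72 - 153 = -81)
l(C) = 5 - 4*C (l(C) = 5 + (C*1)*(-4) = 5 + C*(-4) = 5 - 4*C)
q = -12313/81 (q = 1/(-81) - 152 = -1/81 - 152 = -12313/81 ≈ -152.01)
q - l(z(5)) = -12313/81 - (5 - 4*5) = -12313/81 - (5 - 20) = -12313/81 - 1*(-15) = -12313/81 + 15 = -11098/81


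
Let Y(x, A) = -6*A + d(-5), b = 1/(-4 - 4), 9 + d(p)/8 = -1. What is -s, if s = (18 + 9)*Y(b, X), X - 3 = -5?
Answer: 1836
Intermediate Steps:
d(p) = -80 (d(p) = -72 + 8*(-1) = -72 - 8 = -80)
X = -2 (X = 3 - 5 = -2)
b = -1/8 (b = 1/(-8) = -1/8 ≈ -0.12500)
Y(x, A) = -80 - 6*A (Y(x, A) = -6*A - 80 = -80 - 6*A)
s = -1836 (s = (18 + 9)*(-80 - 6*(-2)) = 27*(-80 + 12) = 27*(-68) = -1836)
-s = -1*(-1836) = 1836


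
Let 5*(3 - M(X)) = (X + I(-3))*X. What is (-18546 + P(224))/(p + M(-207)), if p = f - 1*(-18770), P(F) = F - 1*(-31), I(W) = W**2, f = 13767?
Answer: -91455/121714 ≈ -0.75139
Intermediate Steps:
M(X) = 3 - X*(9 + X)/5 (M(X) = 3 - (X + (-3)**2)*X/5 = 3 - (X + 9)*X/5 = 3 - (9 + X)*X/5 = 3 - X*(9 + X)/5)
P(F) = 31 + F (P(F) = F + 31 = 31 + F)
p = 32537 (p = 13767 - 1*(-18770) = 13767 + 18770 = 32537)
(-18546 + P(224))/(p + M(-207)) = (-18546 + (31 + 224))/(32537 + (3 - 9/5*(-207) - 1/5*(-207)**2)) = (-18546 + 255)/(32537 + (3 + 1863/5 - 1/5*42849)) = -18291/(32537 + (3 + 1863/5 - 42849/5)) = -18291/(32537 - 40971/5) = -18291/121714/5 = -18291*5/121714 = -91455/121714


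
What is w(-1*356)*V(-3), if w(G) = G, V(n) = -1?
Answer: 356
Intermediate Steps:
w(-1*356)*V(-3) = -1*356*(-1) = -356*(-1) = 356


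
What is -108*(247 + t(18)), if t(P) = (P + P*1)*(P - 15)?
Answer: -38340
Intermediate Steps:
t(P) = 2*P*(-15 + P) (t(P) = (P + P)*(-15 + P) = (2*P)*(-15 + P) = 2*P*(-15 + P))
-108*(247 + t(18)) = -108*(247 + 2*18*(-15 + 18)) = -108*(247 + 2*18*3) = -108*(247 + 108) = -108*355 = -38340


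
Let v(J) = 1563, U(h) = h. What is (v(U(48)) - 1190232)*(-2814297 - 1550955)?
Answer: 5188839729588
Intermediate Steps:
(v(U(48)) - 1190232)*(-2814297 - 1550955) = (1563 - 1190232)*(-2814297 - 1550955) = -1188669*(-4365252) = 5188839729588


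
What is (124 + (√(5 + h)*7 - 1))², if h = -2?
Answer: 15276 + 1722*√3 ≈ 18259.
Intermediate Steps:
(124 + (√(5 + h)*7 - 1))² = (124 + (√(5 - 2)*7 - 1))² = (124 + (√3*7 - 1))² = (124 + (7*√3 - 1))² = (124 + (-1 + 7*√3))² = (123 + 7*√3)²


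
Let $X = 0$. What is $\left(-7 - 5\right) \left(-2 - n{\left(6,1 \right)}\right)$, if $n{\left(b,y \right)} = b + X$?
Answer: $96$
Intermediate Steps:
$n{\left(b,y \right)} = b$ ($n{\left(b,y \right)} = b + 0 = b$)
$\left(-7 - 5\right) \left(-2 - n{\left(6,1 \right)}\right) = \left(-7 - 5\right) \left(-2 - 6\right) = \left(-12\right) \left(-8\right) = 96$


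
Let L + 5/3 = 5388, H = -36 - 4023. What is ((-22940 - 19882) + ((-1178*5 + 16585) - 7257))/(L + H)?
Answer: -59076/1991 ≈ -29.672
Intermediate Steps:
H = -4059
L = 16159/3 (L = -5/3 + 5388 = 16159/3 ≈ 5386.3)
((-22940 - 19882) + ((-1178*5 + 16585) - 7257))/(L + H) = ((-22940 - 19882) + ((-1178*5 + 16585) - 7257))/(16159/3 - 4059) = (-42822 + ((-5890 + 16585) - 7257))/(3982/3) = (-42822 + (10695 - 7257))*(3/3982) = (-42822 + 3438)*(3/3982) = -39384*3/3982 = -59076/1991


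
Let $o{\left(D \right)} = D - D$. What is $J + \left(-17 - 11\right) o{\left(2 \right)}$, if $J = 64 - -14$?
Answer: $78$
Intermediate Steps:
$J = 78$ ($J = 64 + 14 = 78$)
$o{\left(D \right)} = 0$
$J + \left(-17 - 11\right) o{\left(2 \right)} = 78 + \left(-17 - 11\right) 0 = 78 - 0 = 78 + 0 = 78$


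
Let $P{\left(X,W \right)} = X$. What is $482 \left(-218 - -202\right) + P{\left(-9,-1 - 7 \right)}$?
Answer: $-7721$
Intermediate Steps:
$482 \left(-218 - -202\right) + P{\left(-9,-1 - 7 \right)} = 482 \left(-218 - -202\right) - 9 = 482 \left(-218 + 202\right) - 9 = 482 \left(-16\right) - 9 = -7712 - 9 = -7721$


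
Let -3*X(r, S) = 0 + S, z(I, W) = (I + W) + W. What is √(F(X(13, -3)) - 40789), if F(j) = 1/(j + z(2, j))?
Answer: 2*I*√254930/5 ≈ 201.96*I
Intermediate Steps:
z(I, W) = I + 2*W
X(r, S) = -S/3 (X(r, S) = -(0 + S)/3 = -S/3)
F(j) = 1/(2 + 3*j) (F(j) = 1/(j + (2 + 2*j)) = 1/(2 + 3*j))
√(F(X(13, -3)) - 40789) = √(1/(2 + 3*(-⅓*(-3))) - 40789) = √(1/(2 + 3*1) - 40789) = √(1/(2 + 3) - 40789) = √(1/5 - 40789) = √(⅕ - 40789) = √(-203944/5) = 2*I*√254930/5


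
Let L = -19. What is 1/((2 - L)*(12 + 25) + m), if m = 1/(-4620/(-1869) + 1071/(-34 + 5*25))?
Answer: 16477/12803786 ≈ 0.0012869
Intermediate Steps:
m = 1157/16477 (m = 1/(-4620*(-1/1869) + 1071/(-34 + 125)) = 1/(220/89 + 1071/91) = 1/(220/89 + 1071*(1/91)) = 1/(220/89 + 153/13) = 1/(16477/1157) = 1157/16477 ≈ 0.070219)
1/((2 - L)*(12 + 25) + m) = 1/((2 - 1*(-19))*(12 + 25) + 1157/16477) = 1/((2 + 19)*37 + 1157/16477) = 1/(21*37 + 1157/16477) = 1/(777 + 1157/16477) = 1/(12803786/16477) = 16477/12803786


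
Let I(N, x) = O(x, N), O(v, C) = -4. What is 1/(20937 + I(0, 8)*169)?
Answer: 1/20261 ≈ 4.9356e-5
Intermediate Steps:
I(N, x) = -4
1/(20937 + I(0, 8)*169) = 1/(20937 - 4*169) = 1/(20937 - 676) = 1/20261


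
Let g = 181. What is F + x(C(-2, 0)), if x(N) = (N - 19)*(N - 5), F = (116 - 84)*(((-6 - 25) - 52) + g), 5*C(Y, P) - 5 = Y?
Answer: 80424/25 ≈ 3217.0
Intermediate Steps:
C(Y, P) = 1 + Y/5
F = 3136 (F = (116 - 84)*(((-6 - 25) - 52) + 181) = 32*((-31 - 52) + 181) = 32*(-83 + 181) = 32*98 = 3136)
x(N) = (-19 + N)*(-5 + N)
F + x(C(-2, 0)) = 3136 + (95 + (1 + (⅕)*(-2))² - 24*(1 + (⅕)*(-2))) = 3136 + (95 + (1 - ⅖)² - 24*(1 - ⅖)) = 3136 + (95 + (⅗)² - 24*⅗) = 3136 + (95 + 9/25 - 72/5) = 3136 + 2024/25 = 80424/25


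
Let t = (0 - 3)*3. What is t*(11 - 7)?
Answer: -36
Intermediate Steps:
t = -9 (t = -3*3 = -9)
t*(11 - 7) = -9*(11 - 7) = -9*4 = -36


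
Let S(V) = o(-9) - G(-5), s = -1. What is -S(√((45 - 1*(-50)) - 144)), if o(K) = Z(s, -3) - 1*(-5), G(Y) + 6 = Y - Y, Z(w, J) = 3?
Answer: -14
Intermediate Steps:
G(Y) = -6 (G(Y) = -6 + (Y - Y) = -6 + 0 = -6)
o(K) = 8 (o(K) = 3 - 1*(-5) = 3 + 5 = 8)
S(V) = 14 (S(V) = 8 - 1*(-6) = 8 + 6 = 14)
-S(√((45 - 1*(-50)) - 144)) = -1*14 = -14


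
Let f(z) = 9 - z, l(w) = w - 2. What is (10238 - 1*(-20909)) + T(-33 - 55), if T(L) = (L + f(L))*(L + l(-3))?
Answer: 30310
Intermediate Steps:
l(w) = -2 + w
T(L) = -45 + 9*L (T(L) = (L + (9 - L))*(L + (-2 - 3)) = 9*(L - 5) = 9*(-5 + L) = -45 + 9*L)
(10238 - 1*(-20909)) + T(-33 - 55) = (10238 - 1*(-20909)) + (-45 + 9*(-33 - 55)) = (10238 + 20909) + (-45 + 9*(-88)) = 31147 + (-45 - 792) = 31147 - 837 = 30310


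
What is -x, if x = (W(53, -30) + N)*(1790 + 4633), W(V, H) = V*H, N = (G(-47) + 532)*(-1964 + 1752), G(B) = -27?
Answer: 697858950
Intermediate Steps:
N = -107060 (N = (-27 + 532)*(-1964 + 1752) = 505*(-212) = -107060)
W(V, H) = H*V
x = -697858950 (x = (-30*53 - 107060)*(1790 + 4633) = (-1590 - 107060)*6423 = -108650*6423 = -697858950)
-x = -1*(-697858950) = 697858950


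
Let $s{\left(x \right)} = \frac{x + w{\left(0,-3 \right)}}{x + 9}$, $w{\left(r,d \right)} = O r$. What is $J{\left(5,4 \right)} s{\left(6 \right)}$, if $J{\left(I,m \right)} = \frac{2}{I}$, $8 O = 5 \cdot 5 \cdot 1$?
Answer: $\frac{4}{25} \approx 0.16$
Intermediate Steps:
$O = \frac{25}{8}$ ($O = \frac{5 \cdot 5 \cdot 1}{8} = \frac{25 \cdot 1}{8} = \frac{1}{8} \cdot 25 = \frac{25}{8} \approx 3.125$)
$w{\left(r,d \right)} = \frac{25 r}{8}$
$s{\left(x \right)} = \frac{x}{9 + x}$ ($s{\left(x \right)} = \frac{x + \frac{25}{8} \cdot 0}{x + 9} = \frac{x + 0}{9 + x} = \frac{x}{9 + x}$)
$J{\left(5,4 \right)} s{\left(6 \right)} = \frac{2}{5} \frac{6}{9 + 6} = 2 \cdot \frac{1}{5} \cdot \frac{6}{15} = \frac{2 \cdot 6 \cdot \frac{1}{15}}{5} = \frac{2}{5} \cdot \frac{2}{5} = \frac{4}{25}$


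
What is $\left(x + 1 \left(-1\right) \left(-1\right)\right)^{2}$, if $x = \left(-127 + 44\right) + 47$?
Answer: $1225$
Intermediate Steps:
$x = -36$ ($x = -83 + 47 = -36$)
$\left(x + 1 \left(-1\right) \left(-1\right)\right)^{2} = \left(-36 + 1 \left(-1\right) \left(-1\right)\right)^{2} = \left(-36 - -1\right)^{2} = \left(-36 + 1\right)^{2} = \left(-35\right)^{2} = 1225$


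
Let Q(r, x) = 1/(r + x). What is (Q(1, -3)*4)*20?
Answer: -40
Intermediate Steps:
(Q(1, -3)*4)*20 = (4/(1 - 3))*20 = (4/(-2))*20 = -½*4*20 = -2*20 = -40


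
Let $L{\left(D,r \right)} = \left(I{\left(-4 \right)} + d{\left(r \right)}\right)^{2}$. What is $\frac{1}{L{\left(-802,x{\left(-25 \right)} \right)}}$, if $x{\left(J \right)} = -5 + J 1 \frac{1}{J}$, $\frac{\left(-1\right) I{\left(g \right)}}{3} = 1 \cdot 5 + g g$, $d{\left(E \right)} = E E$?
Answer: $\frac{1}{2209} \approx 0.00045269$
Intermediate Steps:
$d{\left(E \right)} = E^{2}$
$I{\left(g \right)} = -15 - 3 g^{2}$ ($I{\left(g \right)} = - 3 \left(1 \cdot 5 + g g\right) = - 3 \left(5 + g^{2}\right) = -15 - 3 g^{2}$)
$x{\left(J \right)} = -4$ ($x{\left(J \right)} = -5 + \frac{J}{J} = -5 + 1 = -4$)
$L{\left(D,r \right)} = \left(-63 + r^{2}\right)^{2}$ ($L{\left(D,r \right)} = \left(\left(-15 - 3 \left(-4\right)^{2}\right) + r^{2}\right)^{2} = \left(\left(-15 - 48\right) + r^{2}\right)^{2} = \left(-63 + r^{2}\right)^{2}$)
$\frac{1}{L{\left(-802,x{\left(-25 \right)} \right)}} = \frac{1}{\left(63 - \left(-4\right)^{2}\right)^{2}} = \frac{1}{\left(63 - 16\right)^{2}} = \frac{1}{47^{2}} = \frac{1}{2209}$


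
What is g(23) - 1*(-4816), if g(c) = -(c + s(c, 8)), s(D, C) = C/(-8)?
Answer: 4794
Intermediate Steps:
s(D, C) = -C/8 (s(D, C) = C*(-1/8) = -C/8)
g(c) = 1 - c (g(c) = -(c - 1/8*8) = -(c - 1) = -(-1 + c) = 1 - c)
g(23) - 1*(-4816) = (1 - 1*23) - 1*(-4816) = (1 - 23) + 4816 = -22 + 4816 = 4794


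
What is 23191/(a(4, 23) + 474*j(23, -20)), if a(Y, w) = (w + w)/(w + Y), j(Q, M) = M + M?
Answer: -626157/511874 ≈ -1.2233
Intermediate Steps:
j(Q, M) = 2*M
a(Y, w) = 2*w/(Y + w) (a(Y, w) = (2*w)/(Y + w) = 2*w/(Y + w))
23191/(a(4, 23) + 474*j(23, -20)) = 23191/(2*23/(4 + 23) + 474*(2*(-20))) = 23191/(2*23/27 + 474*(-40)) = 23191/(2*23*(1/27) - 18960) = 23191/(46/27 - 18960) = 23191/(-511874/27) = 23191*(-27/511874) = -626157/511874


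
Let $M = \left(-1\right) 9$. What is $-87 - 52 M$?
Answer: $381$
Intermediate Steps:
$M = -9$
$-87 - 52 M = -87 - -468 = -87 + 468 = 381$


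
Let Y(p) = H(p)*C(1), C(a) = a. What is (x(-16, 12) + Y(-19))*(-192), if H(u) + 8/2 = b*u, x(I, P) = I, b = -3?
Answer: -7104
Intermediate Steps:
H(u) = -4 - 3*u
Y(p) = -4 - 3*p (Y(p) = (-4 - 3*p)*1 = -4 - 3*p)
(x(-16, 12) + Y(-19))*(-192) = (-16 + (-4 - 3*(-19)))*(-192) = (-16 + (-4 + 57))*(-192) = (-16 + 53)*(-192) = 37*(-192) = -7104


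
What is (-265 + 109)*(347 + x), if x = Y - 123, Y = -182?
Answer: -6552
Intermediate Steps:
x = -305 (x = -182 - 123 = -305)
(-265 + 109)*(347 + x) = (-265 + 109)*(347 - 305) = -156*42 = -6552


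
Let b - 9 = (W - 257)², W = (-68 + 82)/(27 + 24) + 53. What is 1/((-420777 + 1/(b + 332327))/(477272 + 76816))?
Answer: -179590639817056/136381965770457 ≈ -1.3168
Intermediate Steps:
W = 2717/51 (W = 14/51 + 53 = 2717/51 ≈ 53.275)
b = 107975509/2601 (b = 9 + (2717/51 - 257)² = 9 + (-10390/51)² = 9 + 107952100/2601 = 107975509/2601 ≈ 41513.)
1/((-420777 + 1/(b + 332327))/(477272 + 76816)) = 1/((-420777 + 1/(107975509/2601 + 332327))/(477272 + 76816)) = 1/((-420777 + 1/(972358036/2601))/554088) = 1/((-420777 + 2601/972358036)*(1/554088)) = 1/(-409145897311371/972358036*1/554088) = 1/(-136381965770457/179590639817056) = -179590639817056/136381965770457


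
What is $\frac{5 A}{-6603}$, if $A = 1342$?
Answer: $- \frac{6710}{6603} \approx -1.0162$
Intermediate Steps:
$\frac{5 A}{-6603} = \frac{5 \cdot 1342}{-6603} = 6710 \left(- \frac{1}{6603}\right) = - \frac{6710}{6603}$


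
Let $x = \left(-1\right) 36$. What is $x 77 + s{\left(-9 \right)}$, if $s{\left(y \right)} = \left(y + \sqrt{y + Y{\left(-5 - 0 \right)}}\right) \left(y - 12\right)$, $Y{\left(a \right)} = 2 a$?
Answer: $-2583 - 21 i \sqrt{19} \approx -2583.0 - 91.537 i$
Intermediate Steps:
$x = -36$
$s{\left(y \right)} = \left(-12 + y\right) \left(y + \sqrt{-10 + y}\right)$ ($s{\left(y \right)} = \left(y + \sqrt{y + 2 \left(-5 - 0\right)}\right) \left(y - 12\right) = \left(y + \sqrt{y + 2 \left(-5 + 0\right)}\right) \left(-12 + y\right) = \left(y + \sqrt{y + 2 \left(-5\right)}\right) \left(-12 + y\right) = \left(y + \sqrt{y - 10}\right) \left(-12 + y\right) = \left(y + \sqrt{-10 + y}\right) \left(-12 + y\right) = \left(-12 + y\right) \left(y + \sqrt{-10 + y}\right)$)
$x 77 + s{\left(-9 \right)} = \left(-36\right) 77 - \left(-108 - 81 + 21 \sqrt{-10 - 9}\right) = -2772 + \left(81 + 108 - 12 \sqrt{-19} - 9 \sqrt{-19}\right) = -2772 + \left(81 + 108 - 12 i \sqrt{19} - 9 i \sqrt{19}\right) = -2772 + \left(189 - 21 i \sqrt{19}\right) = -2583 - 21 i \sqrt{19}$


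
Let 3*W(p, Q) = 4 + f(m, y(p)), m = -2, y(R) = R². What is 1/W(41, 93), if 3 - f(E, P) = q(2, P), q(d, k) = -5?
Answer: ¼ ≈ 0.25000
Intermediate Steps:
f(E, P) = 8 (f(E, P) = 3 - 1*(-5) = 3 + 5 = 8)
W(p, Q) = 4 (W(p, Q) = (4 + 8)/3 = (⅓)*12 = 4)
1/W(41, 93) = 1/4 = ¼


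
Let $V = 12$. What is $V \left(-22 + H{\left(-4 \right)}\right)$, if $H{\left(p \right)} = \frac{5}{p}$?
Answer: $-279$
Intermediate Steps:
$V \left(-22 + H{\left(-4 \right)}\right) = 12 \left(-22 + \frac{5}{-4}\right) = 12 \left(-22 + 5 \left(- \frac{1}{4}\right)\right) = 12 \left(-22 - \frac{5}{4}\right) = 12 \left(- \frac{93}{4}\right) = -279$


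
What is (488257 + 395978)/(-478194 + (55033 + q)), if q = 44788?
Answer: -38445/16451 ≈ -2.3369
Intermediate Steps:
(488257 + 395978)/(-478194 + (55033 + q)) = (488257 + 395978)/(-478194 + (55033 + 44788)) = 884235/(-478194 + 99821) = 884235/(-378373) = 884235*(-1/378373) = -38445/16451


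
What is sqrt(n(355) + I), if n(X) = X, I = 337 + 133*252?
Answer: 4*sqrt(2138) ≈ 184.95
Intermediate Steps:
I = 33853 (I = 337 + 33516 = 33853)
sqrt(n(355) + I) = sqrt(355 + 33853) = sqrt(34208) = 4*sqrt(2138)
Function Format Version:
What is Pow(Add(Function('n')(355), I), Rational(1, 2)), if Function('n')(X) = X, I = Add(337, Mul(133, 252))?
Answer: Mul(4, Pow(2138, Rational(1, 2))) ≈ 184.95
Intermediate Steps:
I = 33853 (I = Add(337, 33516) = 33853)
Pow(Add(Function('n')(355), I), Rational(1, 2)) = Pow(Add(355, 33853), Rational(1, 2)) = Pow(34208, Rational(1, 2)) = Mul(4, Pow(2138, Rational(1, 2)))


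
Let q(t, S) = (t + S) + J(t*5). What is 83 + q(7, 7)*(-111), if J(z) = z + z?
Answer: -9241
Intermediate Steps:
J(z) = 2*z
q(t, S) = S + 11*t (q(t, S) = (t + S) + 2*(t*5) = (S + t) + 2*(5*t) = (S + t) + 10*t = S + 11*t)
83 + q(7, 7)*(-111) = 83 + (7 + 11*7)*(-111) = 83 + (7 + 77)*(-111) = 83 + 84*(-111) = 83 - 9324 = -9241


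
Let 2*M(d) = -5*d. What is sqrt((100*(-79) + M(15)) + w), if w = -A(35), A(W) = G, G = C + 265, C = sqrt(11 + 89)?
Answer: 15*I*sqrt(146)/2 ≈ 90.623*I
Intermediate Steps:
C = 10 (C = sqrt(100) = 10)
M(d) = -5*d/2 (M(d) = (-5*d)/2 = -5*d/2)
G = 275 (G = 10 + 265 = 275)
A(W) = 275
w = -275 (w = -1*275 = -275)
sqrt((100*(-79) + M(15)) + w) = sqrt((100*(-79) - 5/2*15) - 275) = sqrt((-7900 - 75/2) - 275) = sqrt(-15875/2 - 275) = sqrt(-16425/2) = 15*I*sqrt(146)/2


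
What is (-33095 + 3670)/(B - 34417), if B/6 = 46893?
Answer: -29425/246941 ≈ -0.11916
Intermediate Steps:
B = 281358 (B = 6*46893 = 281358)
(-33095 + 3670)/(B - 34417) = (-33095 + 3670)/(281358 - 34417) = -29425/246941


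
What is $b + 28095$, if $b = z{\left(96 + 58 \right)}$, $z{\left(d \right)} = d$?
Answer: $28249$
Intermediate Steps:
$b = 154$ ($b = 96 + 58 = 154$)
$b + 28095 = 154 + 28095 = 28249$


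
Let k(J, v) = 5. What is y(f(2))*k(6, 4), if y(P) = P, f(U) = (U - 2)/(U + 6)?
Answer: 0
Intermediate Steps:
f(U) = (-2 + U)/(6 + U)
y(f(2))*k(6, 4) = ((-2 + 2)/(6 + 2))*5 = (0/8)*5 = ((⅛)*0)*5 = 0*5 = 0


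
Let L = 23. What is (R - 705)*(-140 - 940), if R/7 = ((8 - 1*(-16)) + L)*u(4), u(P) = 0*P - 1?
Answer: 1116720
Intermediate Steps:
u(P) = -1 (u(P) = 0 - 1 = -1)
R = -329 (R = 7*(((8 - 1*(-16)) + 23)*(-1)) = 7*(((8 + 16) + 23)*(-1)) = 7*((24 + 23)*(-1)) = 7*(47*(-1)) = 7*(-47) = -329)
(R - 705)*(-140 - 940) = (-329 - 705)*(-140 - 940) = -1034*(-1080) = 1116720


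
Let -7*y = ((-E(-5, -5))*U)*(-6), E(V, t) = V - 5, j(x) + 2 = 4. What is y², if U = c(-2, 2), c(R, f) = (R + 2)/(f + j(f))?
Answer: 0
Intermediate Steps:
j(x) = 2 (j(x) = -2 + 4 = 2)
E(V, t) = -5 + V
c(R, f) = (2 + R)/(2 + f) (c(R, f) = (R + 2)/(f + 2) = (2 + R)/(2 + f))
U = 0 (U = (2 - 2)/(2 + 2) = 0/4 = (¼)*0 = 0)
y = 0 (y = --(-5 - 5)*0*(-6)/7 = --1*(-10)*0*(-6)/7 = -10*0*(-6)/7 = -0*(-6) = -⅐*0 = 0)
y² = 0² = 0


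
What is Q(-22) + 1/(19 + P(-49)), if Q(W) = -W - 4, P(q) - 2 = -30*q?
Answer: 26839/1491 ≈ 18.001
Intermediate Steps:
P(q) = 2 - 30*q
Q(W) = -4 - W
Q(-22) + 1/(19 + P(-49)) = (-4 - 1*(-22)) + 1/(19 + (2 - 30*(-49))) = (-4 + 22) + 1/(19 + (2 + 1470)) = 18 + 1/(19 + 1472) = 18 + 1/1491 = 26839/1491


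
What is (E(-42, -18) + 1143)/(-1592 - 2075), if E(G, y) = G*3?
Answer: -1017/3667 ≈ -0.27734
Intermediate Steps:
E(G, y) = 3*G
(E(-42, -18) + 1143)/(-1592 - 2075) = (3*(-42) + 1143)/(-1592 - 2075) = (-126 + 1143)/(-3667) = 1017*(-1/3667) = -1017/3667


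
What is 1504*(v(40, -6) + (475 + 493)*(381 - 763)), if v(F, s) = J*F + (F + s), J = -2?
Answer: -556212288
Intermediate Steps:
v(F, s) = s - F (v(F, s) = -2*F + (F + s) = s - F)
1504*(v(40, -6) + (475 + 493)*(381 - 763)) = 1504*((-6 - 1*40) + (475 + 493)*(381 - 763)) = 1504*((-6 - 40) + 968*(-382)) = 1504*(-46 - 369776) = 1504*(-369822) = -556212288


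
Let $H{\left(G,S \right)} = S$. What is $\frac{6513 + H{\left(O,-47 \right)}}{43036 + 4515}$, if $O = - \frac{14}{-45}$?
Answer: $\frac{6466}{47551} \approx 0.13598$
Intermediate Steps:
$O = \frac{14}{45}$ ($O = \left(-14\right) \left(- \frac{1}{45}\right) = \frac{14}{45} \approx 0.31111$)
$\frac{6513 + H{\left(O,-47 \right)}}{43036 + 4515} = \frac{6513 - 47}{43036 + 4515} = \frac{6466}{47551}$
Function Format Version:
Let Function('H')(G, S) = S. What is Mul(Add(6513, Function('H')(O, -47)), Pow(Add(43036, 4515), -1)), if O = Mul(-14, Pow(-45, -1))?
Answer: Rational(6466, 47551) ≈ 0.13598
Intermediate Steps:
O = Rational(14, 45) (O = Mul(-14, Rational(-1, 45)) = Rational(14, 45) ≈ 0.31111)
Mul(Add(6513, Function('H')(O, -47)), Pow(Add(43036, 4515), -1)) = Mul(Add(6513, -47), Pow(Add(43036, 4515), -1)) = Mul(6466, Pow(47551, -1)) = Mul(6466, Rational(1, 47551)) = Rational(6466, 47551)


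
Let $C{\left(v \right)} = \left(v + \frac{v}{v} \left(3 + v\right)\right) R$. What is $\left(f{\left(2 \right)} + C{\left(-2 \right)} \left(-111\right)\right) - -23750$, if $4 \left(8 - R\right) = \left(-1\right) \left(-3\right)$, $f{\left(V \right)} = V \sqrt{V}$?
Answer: $\frac{98219}{4} + 2 \sqrt{2} \approx 24558.0$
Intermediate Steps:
$f{\left(V \right)} = V^{\frac{3}{2}}$
$R = \frac{29}{4}$ ($R = 8 - \frac{\left(-1\right) \left(-3\right)}{4} = 8 - \frac{3}{4} = \frac{29}{4} \approx 7.25$)
$C{\left(v \right)} = \frac{87}{4} + \frac{29 v}{2}$ ($C{\left(v \right)} = \left(v + \frac{v}{v} \left(3 + v\right)\right) \frac{29}{4} = \left(v + 1 \left(3 + v\right)\right) \frac{29}{4} = \left(v + \left(3 + v\right)\right) \frac{29}{4} = \left(3 + 2 v\right) \frac{29}{4} = \frac{87}{4} + \frac{29 v}{2}$)
$\left(f{\left(2 \right)} + C{\left(-2 \right)} \left(-111\right)\right) - -23750 = \left(2^{\frac{3}{2}} + \left(\frac{87}{4} + \frac{29}{2} \left(-2\right)\right) \left(-111\right)\right) - -23750 = \left(2 \sqrt{2} + \left(\frac{87}{4} - 29\right) \left(-111\right)\right) + 23750 = \left(2 \sqrt{2} - - \frac{3219}{4}\right) + 23750 = \left(2 \sqrt{2} + \frac{3219}{4}\right) + 23750 = \left(\frac{3219}{4} + 2 \sqrt{2}\right) + 23750 = \frac{98219}{4} + 2 \sqrt{2}$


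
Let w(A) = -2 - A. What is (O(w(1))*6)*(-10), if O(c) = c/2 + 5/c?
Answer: 190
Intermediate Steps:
O(c) = c/2 + 5/c (O(c) = c*(½) + 5/c = c/2 + 5/c)
(O(w(1))*6)*(-10) = (((-2 - 1*1)/2 + 5/(-2 - 1*1))*6)*(-10) = (((-2 - 1)/2 + 5/(-2 - 1))*6)*(-10) = (((½)*(-3) + 5/(-3))*6)*(-10) = ((-3/2 + 5*(-⅓))*6)*(-10) = ((-3/2 - 5/3)*6)*(-10) = -19/6*6*(-10) = -19*(-10) = 190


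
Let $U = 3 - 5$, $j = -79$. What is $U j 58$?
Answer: $9164$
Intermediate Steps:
$U = -2$ ($U = 3 - 5 = -2$)
$U j 58 = \left(-2\right) \left(-79\right) 58 = 158 \cdot 58 = 9164$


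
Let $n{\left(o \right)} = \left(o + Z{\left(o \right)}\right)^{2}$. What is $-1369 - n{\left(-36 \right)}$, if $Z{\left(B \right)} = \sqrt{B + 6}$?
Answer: $-2635 + 72 i \sqrt{30} \approx -2635.0 + 394.36 i$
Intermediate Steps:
$Z{\left(B \right)} = \sqrt{6 + B}$
$n{\left(o \right)} = \left(o + \sqrt{6 + o}\right)^{2}$
$-1369 - n{\left(-36 \right)} = -1369 - \left(-36 + \sqrt{6 - 36}\right)^{2} = -1369 - \left(-36 + \sqrt{-30}\right)^{2} = -1369 - \left(-36 + i \sqrt{30}\right)^{2}$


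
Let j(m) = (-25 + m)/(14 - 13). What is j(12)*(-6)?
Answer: 78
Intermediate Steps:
j(m) = -25 + m (j(m) = (-25 + m)/1 = (-25 + m)*1 = -25 + m)
j(12)*(-6) = (-25 + 12)*(-6) = -13*(-6) = 78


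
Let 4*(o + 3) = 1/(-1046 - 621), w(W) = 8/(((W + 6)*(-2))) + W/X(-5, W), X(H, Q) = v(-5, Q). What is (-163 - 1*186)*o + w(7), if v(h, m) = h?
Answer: 453073277/433420 ≈ 1045.3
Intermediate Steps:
X(H, Q) = -5
w(W) = 8/(-12 - 2*W) - W/5 (w(W) = 8/(((W + 6)*(-2))) + W/(-5) = 8/(((6 + W)*(-2))) + W*(-1/5) = 8/(-12 - 2*W) - W/5)
o = -20005/6668 (o = -3 + 1/(4*(-1046 - 621)) = -3 + (1/4)/(-1667) = -3 + (1/4)*(-1/1667) = -3 - 1/6668 = -20005/6668 ≈ -3.0001)
(-163 - 1*186)*o + w(7) = (-163 - 1*186)*(-20005/6668) + (-20 - 1*7**2 - 6*7)/(5*(6 + 7)) = (-163 - 186)*(-20005/6668) + (1/5)*(-20 - 1*49 - 42)/13 = -349*(-20005/6668) + (1/5)*(1/13)*(-20 - 49 - 42) = 6981745/6668 + (1/5)*(1/13)*(-111) = 6981745/6668 - 111/65 = 453073277/433420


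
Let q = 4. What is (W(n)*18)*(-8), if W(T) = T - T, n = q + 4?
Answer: 0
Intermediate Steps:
n = 8 (n = 4 + 4 = 8)
W(T) = 0
(W(n)*18)*(-8) = (0*18)*(-8) = 0*(-8) = 0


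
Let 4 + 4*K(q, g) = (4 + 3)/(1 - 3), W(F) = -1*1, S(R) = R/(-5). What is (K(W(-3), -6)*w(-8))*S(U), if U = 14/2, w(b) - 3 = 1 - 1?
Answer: 63/8 ≈ 7.8750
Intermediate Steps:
w(b) = 3 (w(b) = 3 + (1 - 1) = 3 + 0 = 3)
U = 7 (U = 14*(½) = 7)
S(R) = -R/5 (S(R) = R*(-⅕) = -R/5)
W(F) = -1
K(q, g) = -15/8 (K(q, g) = -1 + ((4 + 3)/(1 - 3))/4 = -1 + (7/(-2))/4 = -1 + (7*(-½))/4 = -1 + (¼)*(-7/2) = -1 - 7/8 = -15/8)
(K(W(-3), -6)*w(-8))*S(U) = (-15/8*3)*(-⅕*7) = -45/8*(-7/5) = 63/8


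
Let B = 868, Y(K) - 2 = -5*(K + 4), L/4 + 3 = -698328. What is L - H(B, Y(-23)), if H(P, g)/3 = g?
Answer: -2793615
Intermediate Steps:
L = -2793324 (L = -12 + 4*(-698328) = -12 - 2793312 = -2793324)
Y(K) = -18 - 5*K (Y(K) = 2 - 5*(K + 4) = 2 - 5*(4 + K) = 2 + (-20 - 5*K) = -18 - 5*K)
H(P, g) = 3*g
L - H(B, Y(-23)) = -2793324 - 3*(-18 - 5*(-23)) = -2793324 - 3*(-18 + 115) = -2793324 - 3*97 = -2793324 - 1*291 = -2793324 - 291 = -2793615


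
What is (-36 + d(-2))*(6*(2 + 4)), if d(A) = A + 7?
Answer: -1116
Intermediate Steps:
d(A) = 7 + A
(-36 + d(-2))*(6*(2 + 4)) = (-36 + (7 - 2))*(6*(2 + 4)) = (-36 + 5)*(6*6) = -31*36 = -1116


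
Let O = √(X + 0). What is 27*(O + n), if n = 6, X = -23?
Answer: 162 + 27*I*√23 ≈ 162.0 + 129.49*I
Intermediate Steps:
O = I*√23 (O = √(-23 + 0) = √(-23) = I*√23 ≈ 4.7958*I)
27*(O + n) = 27*(I*√23 + 6) = 27*(6 + I*√23) = 162 + 27*I*√23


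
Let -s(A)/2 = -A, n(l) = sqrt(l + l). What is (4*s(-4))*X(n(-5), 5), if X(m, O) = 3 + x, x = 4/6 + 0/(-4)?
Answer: -352/3 ≈ -117.33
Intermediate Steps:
n(l) = sqrt(2)*sqrt(l) (n(l) = sqrt(2*l) = sqrt(2)*sqrt(l))
x = 2/3 (x = 4*(1/6) + 0*(-1/4) = 2/3 + 0 = 2/3 ≈ 0.66667)
X(m, O) = 11/3 (X(m, O) = 3 + 2/3 = 11/3)
s(A) = 2*A (s(A) = -(-2)*A = 2*A)
(4*s(-4))*X(n(-5), 5) = (4*(2*(-4)))*(11/3) = (4*(-8))*(11/3) = -32*11/3 = -352/3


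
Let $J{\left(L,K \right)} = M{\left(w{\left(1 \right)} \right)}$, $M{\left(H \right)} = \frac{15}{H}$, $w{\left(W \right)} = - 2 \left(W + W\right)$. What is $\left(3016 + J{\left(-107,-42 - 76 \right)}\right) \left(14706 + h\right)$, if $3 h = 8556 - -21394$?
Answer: $\frac{223111333}{3} \approx 7.437 \cdot 10^{7}$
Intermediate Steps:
$w{\left(W \right)} = - 4 W$ ($w{\left(W \right)} = - 2 \cdot 2 W = - 4 W$)
$J{\left(L,K \right)} = - \frac{15}{4}$ ($J{\left(L,K \right)} = \frac{15}{\left(-4\right) 1} = \frac{15}{-4} = 15 \left(- \frac{1}{4}\right) = - \frac{15}{4}$)
$h = \frac{29950}{3}$ ($h = \frac{8556 - -21394}{3} = \frac{8556 + 21394}{3} = \frac{1}{3} \cdot 29950 = \frac{29950}{3} \approx 9983.3$)
$\left(3016 + J{\left(-107,-42 - 76 \right)}\right) \left(14706 + h\right) = \left(3016 - \frac{15}{4}\right) \left(14706 + \frac{29950}{3}\right) = \frac{12049}{4} \cdot \frac{74068}{3} = \frac{223111333}{3}$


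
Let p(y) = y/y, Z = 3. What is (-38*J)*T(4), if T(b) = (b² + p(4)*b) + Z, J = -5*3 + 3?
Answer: 10488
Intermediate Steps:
p(y) = 1
J = -12 (J = -15 + 3 = -12)
T(b) = 3 + b + b² (T(b) = (b² + 1*b) + 3 = (b² + b) + 3 = (b + b²) + 3 = 3 + b + b²)
(-38*J)*T(4) = (-38*(-12))*(3 + 4 + 4²) = 456*(3 + 4 + 16) = 456*23 = 10488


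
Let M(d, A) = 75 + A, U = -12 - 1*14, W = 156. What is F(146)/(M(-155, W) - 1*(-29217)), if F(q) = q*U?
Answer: -949/7362 ≈ -0.12891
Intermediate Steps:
U = -26 (U = -12 - 14 = -26)
F(q) = -26*q (F(q) = q*(-26) = -26*q)
F(146)/(M(-155, W) - 1*(-29217)) = (-26*146)/((75 + 156) - 1*(-29217)) = -3796/(231 + 29217) = -3796/29448 = -3796*1/29448 = -949/7362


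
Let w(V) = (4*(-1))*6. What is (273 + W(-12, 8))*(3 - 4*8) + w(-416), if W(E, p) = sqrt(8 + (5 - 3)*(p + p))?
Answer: -7941 - 58*sqrt(10) ≈ -8124.4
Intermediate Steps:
W(E, p) = sqrt(8 + 4*p) (W(E, p) = sqrt(8 + 2*(2*p)) = sqrt(8 + 4*p))
w(V) = -24 (w(V) = -4*6 = -24)
(273 + W(-12, 8))*(3 - 4*8) + w(-416) = (273 + 2*sqrt(2 + 8))*(3 - 4*8) - 24 = (273 + 2*sqrt(10))*(3 - 32) - 24 = (273 + 2*sqrt(10))*(-29) - 24 = (-7917 - 58*sqrt(10)) - 24 = -7941 - 58*sqrt(10)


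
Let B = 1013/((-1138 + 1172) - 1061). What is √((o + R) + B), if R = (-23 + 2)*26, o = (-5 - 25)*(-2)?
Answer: I*√513638645/1027 ≈ 22.068*I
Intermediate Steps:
o = 60 (o = -30*(-2) = 60)
B = -1013/1027 (B = 1013/(34 - 1061) = 1013/(-1027) = 1013*(-1/1027) = -1013/1027 ≈ -0.98637)
R = -546 (R = -21*26 = -546)
√((o + R) + B) = √((60 - 546) - 1013/1027) = √(-486 - 1013/1027) = √(-500135/1027) = I*√513638645/1027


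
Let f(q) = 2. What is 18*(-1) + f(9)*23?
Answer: 28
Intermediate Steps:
18*(-1) + f(9)*23 = 18*(-1) + 2*23 = -18 + 46 = 28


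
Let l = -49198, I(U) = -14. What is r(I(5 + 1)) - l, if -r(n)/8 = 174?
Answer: 47806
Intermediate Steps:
r(n) = -1392 (r(n) = -8*174 = -1392)
r(I(5 + 1)) - l = -1392 - 1*(-49198) = -1392 + 49198 = 47806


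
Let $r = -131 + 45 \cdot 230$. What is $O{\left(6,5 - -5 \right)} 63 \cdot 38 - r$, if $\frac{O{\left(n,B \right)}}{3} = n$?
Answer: $32873$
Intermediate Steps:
$O{\left(n,B \right)} = 3 n$
$r = 10219$ ($r = -131 + 10350 = 10219$)
$O{\left(6,5 - -5 \right)} 63 \cdot 38 - r = 3 \cdot 6 \cdot 63 \cdot 38 - 10219 = 18 \cdot 63 \cdot 38 - 10219 = 1134 \cdot 38 - 10219 = 43092 - 10219 = 32873$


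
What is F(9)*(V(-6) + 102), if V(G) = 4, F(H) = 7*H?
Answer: 6678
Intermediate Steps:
F(9)*(V(-6) + 102) = (7*9)*(4 + 102) = 63*106 = 6678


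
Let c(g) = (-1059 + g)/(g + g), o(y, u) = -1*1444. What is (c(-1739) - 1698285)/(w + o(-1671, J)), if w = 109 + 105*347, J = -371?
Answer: -738329054/15259725 ≈ -48.384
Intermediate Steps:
w = 36544 (w = 109 + 36435 = 36544)
o(y, u) = -1444
c(g) = (-1059 + g)/(2*g) (c(g) = (-1059 + g)/((2*g)) = (-1059 + g)*(1/(2*g)) = (-1059 + g)/(2*g))
(c(-1739) - 1698285)/(w + o(-1671, J)) = ((½)*(-1059 - 1739)/(-1739) - 1698285)/(36544 - 1444) = ((½)*(-1/1739)*(-2798) - 1698285)/35100 = (1399/1739 - 1698285)*(1/35100) = -2953316216/1739*1/35100 = -738329054/15259725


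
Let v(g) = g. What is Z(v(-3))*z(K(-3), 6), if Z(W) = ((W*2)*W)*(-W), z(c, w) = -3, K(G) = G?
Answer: -162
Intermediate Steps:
Z(W) = -2*W**3 (Z(W) = ((2*W)*W)*(-W) = (2*W**2)*(-W) = -2*W**3)
Z(v(-3))*z(K(-3), 6) = -2*(-3)**3*(-3) = -2*(-27)*(-3) = 54*(-3) = -162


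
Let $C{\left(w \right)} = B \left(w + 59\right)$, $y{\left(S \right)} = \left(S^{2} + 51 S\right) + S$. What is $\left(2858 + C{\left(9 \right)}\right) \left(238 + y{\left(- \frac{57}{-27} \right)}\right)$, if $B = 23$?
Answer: $\frac{42054694}{27} \approx 1.5576 \cdot 10^{6}$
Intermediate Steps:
$y{\left(S \right)} = S^{2} + 52 S$
$C{\left(w \right)} = 1357 + 23 w$ ($C{\left(w \right)} = 23 \left(w + 59\right) = 23 \left(59 + w\right) = 1357 + 23 w$)
$\left(2858 + C{\left(9 \right)}\right) \left(238 + y{\left(- \frac{57}{-27} \right)}\right) = \left(2858 + \left(1357 + 23 \cdot 9\right)\right) \left(238 + - \frac{57}{-27} \left(52 - \frac{57}{-27}\right)\right) = \left(2858 + \left(1357 + 207\right)\right) \left(238 + \left(-57\right) \left(- \frac{1}{27}\right) \left(52 - - \frac{19}{9}\right)\right) = \left(2858 + 1564\right) \left(238 + \frac{19 \left(52 + \frac{19}{9}\right)}{9}\right) = 4422 \left(238 + \frac{19}{9} \cdot \frac{487}{9}\right) = 4422 \left(238 + \frac{9253}{81}\right) = 4422 \cdot \frac{28531}{81} = \frac{42054694}{27}$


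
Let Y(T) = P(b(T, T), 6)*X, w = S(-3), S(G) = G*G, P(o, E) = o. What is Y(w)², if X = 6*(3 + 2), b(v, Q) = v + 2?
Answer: 108900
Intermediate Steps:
b(v, Q) = 2 + v
S(G) = G²
X = 30 (X = 6*5 = 30)
w = 9 (w = (-3)² = 9)
Y(T) = 60 + 30*T (Y(T) = (2 + T)*30 = 60 + 30*T)
Y(w)² = (60 + 30*9)² = (60 + 270)² = 330² = 108900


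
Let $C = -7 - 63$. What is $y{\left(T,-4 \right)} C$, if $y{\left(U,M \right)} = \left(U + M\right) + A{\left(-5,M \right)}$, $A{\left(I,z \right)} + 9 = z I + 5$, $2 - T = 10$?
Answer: $-280$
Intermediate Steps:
$T = -8$ ($T = 2 - 10 = -8$)
$A{\left(I,z \right)} = -4 + I z$ ($A{\left(I,z \right)} = -9 + \left(z I + 5\right) = -9 + \left(I z + 5\right) = -9 + \left(5 + I z\right) = -4 + I z$)
$y{\left(U,M \right)} = -4 + U - 4 M$ ($y{\left(U,M \right)} = \left(U + M\right) - \left(4 + 5 M\right) = \left(M + U\right) - \left(4 + 5 M\right) = -4 + U - 4 M$)
$C = -70$ ($C = -7 - 63 = -70$)
$y{\left(T,-4 \right)} C = \left(-4 - 8 - -16\right) \left(-70\right) = \left(-4 - 8 + 16\right) \left(-70\right) = 4 \left(-70\right) = -280$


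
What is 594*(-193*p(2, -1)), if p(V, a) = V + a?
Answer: -114642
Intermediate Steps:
594*(-193*p(2, -1)) = 594*(-193*(2 - 1)) = 594*(-193*1) = 594*(-193) = -114642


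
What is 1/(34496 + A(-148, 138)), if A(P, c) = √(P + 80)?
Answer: 8624/297493521 - I*√17/594987042 ≈ 2.8989e-5 - 6.9297e-9*I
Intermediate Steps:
A(P, c) = √(80 + P)
1/(34496 + A(-148, 138)) = 1/(34496 + √(80 - 148)) = 1/(34496 + √(-68)) = 1/(34496 + 2*I*√17)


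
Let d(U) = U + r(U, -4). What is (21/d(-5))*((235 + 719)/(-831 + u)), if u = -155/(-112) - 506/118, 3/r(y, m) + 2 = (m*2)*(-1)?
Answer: 9806272/1836813 ≈ 5.3387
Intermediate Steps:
r(y, m) = 3/(-2 - 2*m) (r(y, m) = 3/(-2 + (m*2)*(-1)) = 3/(-2 + (2*m)*(-1)) = 3/(-2 - 2*m))
d(U) = 1/2 + U (d(U) = U - 3/(2 + 2*(-4)) = U - 3/(2 - 8) = U - 3/(-6) = U - 3*(-1/6) = U + 1/2 = 1/2 + U)
u = -19191/6608 (u = -155*(-1/112) - 506*1/118 = 155/112 - 253/59 = -19191/6608 ≈ -2.9042)
(21/d(-5))*((235 + 719)/(-831 + u)) = (21/(1/2 - 5))*((235 + 719)/(-831 - 19191/6608)) = (21/(-9/2))*(954/(-5510439/6608)) = (21*(-2/9))*(954*(-6608/5510439)) = -14/3*(-700448/612271) = 9806272/1836813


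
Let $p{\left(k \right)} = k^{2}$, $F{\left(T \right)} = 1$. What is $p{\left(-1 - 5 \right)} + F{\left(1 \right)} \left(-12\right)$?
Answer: $24$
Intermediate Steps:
$p{\left(-1 - 5 \right)} + F{\left(1 \right)} \left(-12\right) = \left(-1 - 5\right)^{2} + 1 \left(-12\right) = \left(-6\right)^{2} - 12 = 36 - 12 = 24$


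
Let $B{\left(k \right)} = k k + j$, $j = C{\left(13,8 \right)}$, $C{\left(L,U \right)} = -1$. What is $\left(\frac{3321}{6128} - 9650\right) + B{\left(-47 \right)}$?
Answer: $- \frac{45601255}{6128} \approx -7441.5$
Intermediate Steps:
$j = -1$
$B{\left(k \right)} = -1 + k^{2}$ ($B{\left(k \right)} = k k - 1 = k^{2} - 1 = -1 + k^{2}$)
$\left(\frac{3321}{6128} - 9650\right) + B{\left(-47 \right)} = \left(\frac{3321}{6128} - 9650\right) - \left(1 - \left(-47\right)^{2}\right) = \left(3321 \cdot \frac{1}{6128} - 9650\right) + \left(-1 + 2209\right) = \left(\frac{3321}{6128} - 9650\right) + 2208 = - \frac{59131879}{6128} + 2208 = - \frac{45601255}{6128}$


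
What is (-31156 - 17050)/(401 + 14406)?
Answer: -48206/14807 ≈ -3.2556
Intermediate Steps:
(-31156 - 17050)/(401 + 14406) = -48206/14807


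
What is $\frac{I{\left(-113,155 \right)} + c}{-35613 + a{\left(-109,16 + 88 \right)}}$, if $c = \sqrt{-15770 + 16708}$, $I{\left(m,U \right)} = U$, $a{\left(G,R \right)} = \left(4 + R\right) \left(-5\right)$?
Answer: $- \frac{155}{36153} - \frac{\sqrt{938}}{36153} \approx -0.0051345$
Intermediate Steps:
$a{\left(G,R \right)} = -20 - 5 R$
$c = \sqrt{938} \approx 30.627$
$\frac{I{\left(-113,155 \right)} + c}{-35613 + a{\left(-109,16 + 88 \right)}} = \frac{155 + \sqrt{938}}{-35613 - \left(20 + 5 \left(16 + 88\right)\right)} = \frac{155 + \sqrt{938}}{-35613 - 540} = \frac{155 + \sqrt{938}}{-36153} = \left(155 + \sqrt{938}\right) \left(- \frac{1}{36153}\right) = - \frac{155}{36153} - \frac{\sqrt{938}}{36153}$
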